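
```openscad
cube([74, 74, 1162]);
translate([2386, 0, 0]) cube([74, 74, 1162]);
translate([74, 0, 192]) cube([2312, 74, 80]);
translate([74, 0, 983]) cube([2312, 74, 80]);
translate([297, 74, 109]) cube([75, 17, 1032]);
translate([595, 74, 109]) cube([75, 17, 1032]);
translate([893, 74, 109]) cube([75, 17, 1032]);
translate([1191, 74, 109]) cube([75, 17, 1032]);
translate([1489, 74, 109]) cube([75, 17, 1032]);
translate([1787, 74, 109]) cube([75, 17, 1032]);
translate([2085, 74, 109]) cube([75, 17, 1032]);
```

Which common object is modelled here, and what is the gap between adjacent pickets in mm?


A fence section. The picket gap is 223 mm.

Two posts, two rails, 7 pickets — a fence section. Span 2312 mm holds 7 pickets of 75 mm with 8 equal gaps: ⌊(2312 − 7·75) / 8⌋ = 223 mm.


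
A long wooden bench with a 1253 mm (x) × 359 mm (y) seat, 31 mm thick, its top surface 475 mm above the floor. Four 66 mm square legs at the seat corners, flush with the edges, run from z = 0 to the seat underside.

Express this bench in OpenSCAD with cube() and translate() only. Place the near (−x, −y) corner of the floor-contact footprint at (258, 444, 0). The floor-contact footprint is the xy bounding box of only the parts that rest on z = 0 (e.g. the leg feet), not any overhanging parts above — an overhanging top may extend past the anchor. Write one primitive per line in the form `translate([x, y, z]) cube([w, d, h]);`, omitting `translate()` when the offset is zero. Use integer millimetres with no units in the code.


translate([258, 444, 444]) cube([1253, 359, 31]);
translate([258, 444, 0]) cube([66, 66, 444]);
translate([258, 737, 0]) cube([66, 66, 444]);
translate([1445, 444, 0]) cube([66, 66, 444]);
translate([1445, 737, 0]) cube([66, 66, 444]);


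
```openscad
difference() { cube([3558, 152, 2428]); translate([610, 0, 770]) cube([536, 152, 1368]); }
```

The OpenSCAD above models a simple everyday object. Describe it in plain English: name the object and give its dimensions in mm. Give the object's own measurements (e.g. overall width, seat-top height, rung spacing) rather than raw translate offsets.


A wall 3558 mm long (x), 152 mm thick (y), 2428 mm tall, with a rectangular window opening cut through it. The opening is 536 mm wide and 1368 mm tall; its sill is at z = 770 mm and its near (−x) edge is 610 mm from the wall's −x end. The opening passes through the full wall thickness.


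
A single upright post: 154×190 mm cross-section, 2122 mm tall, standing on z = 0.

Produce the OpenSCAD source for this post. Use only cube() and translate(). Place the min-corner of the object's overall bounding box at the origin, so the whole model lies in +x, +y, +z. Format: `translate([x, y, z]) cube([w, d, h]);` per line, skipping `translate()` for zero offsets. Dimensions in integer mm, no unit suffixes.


cube([154, 190, 2122]);


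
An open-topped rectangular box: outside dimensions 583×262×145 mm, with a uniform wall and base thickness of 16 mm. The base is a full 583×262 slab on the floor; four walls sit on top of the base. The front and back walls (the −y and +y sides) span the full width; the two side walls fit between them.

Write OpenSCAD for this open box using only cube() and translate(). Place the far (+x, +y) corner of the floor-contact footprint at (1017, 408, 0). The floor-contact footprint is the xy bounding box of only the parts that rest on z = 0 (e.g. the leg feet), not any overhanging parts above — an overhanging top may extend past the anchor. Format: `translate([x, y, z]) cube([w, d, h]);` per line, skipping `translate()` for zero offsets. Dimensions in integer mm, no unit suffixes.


translate([434, 146, 0]) cube([583, 262, 16]);
translate([434, 146, 16]) cube([583, 16, 129]);
translate([434, 392, 16]) cube([583, 16, 129]);
translate([434, 162, 16]) cube([16, 230, 129]);
translate([1001, 162, 16]) cube([16, 230, 129]);


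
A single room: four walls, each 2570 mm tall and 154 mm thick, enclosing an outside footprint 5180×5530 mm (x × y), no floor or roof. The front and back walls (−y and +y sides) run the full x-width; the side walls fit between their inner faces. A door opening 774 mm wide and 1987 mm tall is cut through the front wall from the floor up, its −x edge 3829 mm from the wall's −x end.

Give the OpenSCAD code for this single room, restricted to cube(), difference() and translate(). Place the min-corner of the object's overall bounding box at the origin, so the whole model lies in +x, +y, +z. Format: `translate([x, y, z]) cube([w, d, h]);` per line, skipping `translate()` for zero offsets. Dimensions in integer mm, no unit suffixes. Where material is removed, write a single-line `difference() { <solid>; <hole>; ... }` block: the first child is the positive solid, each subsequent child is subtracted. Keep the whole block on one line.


difference() { cube([5180, 154, 2570]); translate([3829, 0, 0]) cube([774, 154, 1987]); }
translate([0, 5376, 0]) cube([5180, 154, 2570]);
translate([0, 154, 0]) cube([154, 5222, 2570]);
translate([5026, 154, 0]) cube([154, 5222, 2570]);


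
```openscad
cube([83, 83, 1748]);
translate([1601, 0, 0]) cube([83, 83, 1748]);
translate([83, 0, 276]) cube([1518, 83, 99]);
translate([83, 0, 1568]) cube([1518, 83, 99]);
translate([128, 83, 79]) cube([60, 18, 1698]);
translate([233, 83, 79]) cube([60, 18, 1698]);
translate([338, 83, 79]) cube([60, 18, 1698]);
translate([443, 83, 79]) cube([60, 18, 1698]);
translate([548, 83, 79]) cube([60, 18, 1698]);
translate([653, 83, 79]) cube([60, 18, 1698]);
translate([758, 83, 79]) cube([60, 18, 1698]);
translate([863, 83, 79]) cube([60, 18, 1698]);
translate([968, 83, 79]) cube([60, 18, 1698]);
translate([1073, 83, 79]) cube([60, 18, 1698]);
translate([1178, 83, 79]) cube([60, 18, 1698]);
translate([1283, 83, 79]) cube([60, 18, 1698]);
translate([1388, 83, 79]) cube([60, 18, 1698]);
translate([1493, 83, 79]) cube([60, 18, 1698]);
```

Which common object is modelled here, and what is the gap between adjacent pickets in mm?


A fence section. The picket gap is 45 mm.

Two posts, two rails, 14 pickets — a fence section. Span 1518 mm holds 14 pickets of 60 mm with 15 equal gaps: ⌊(1518 − 14·60) / 15⌋ = 45 mm.


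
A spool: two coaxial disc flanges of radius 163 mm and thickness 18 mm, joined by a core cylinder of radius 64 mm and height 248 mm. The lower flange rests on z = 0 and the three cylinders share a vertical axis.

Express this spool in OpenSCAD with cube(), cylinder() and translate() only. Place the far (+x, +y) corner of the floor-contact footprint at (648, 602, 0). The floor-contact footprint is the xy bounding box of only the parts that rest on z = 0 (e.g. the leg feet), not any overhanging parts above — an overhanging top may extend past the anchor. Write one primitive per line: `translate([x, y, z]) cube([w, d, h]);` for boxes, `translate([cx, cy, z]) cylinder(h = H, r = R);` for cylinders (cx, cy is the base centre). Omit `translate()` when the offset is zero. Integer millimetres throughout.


translate([485, 439, 0]) cylinder(h = 18, r = 163);
translate([485, 439, 18]) cylinder(h = 248, r = 64);
translate([485, 439, 266]) cylinder(h = 18, r = 163);


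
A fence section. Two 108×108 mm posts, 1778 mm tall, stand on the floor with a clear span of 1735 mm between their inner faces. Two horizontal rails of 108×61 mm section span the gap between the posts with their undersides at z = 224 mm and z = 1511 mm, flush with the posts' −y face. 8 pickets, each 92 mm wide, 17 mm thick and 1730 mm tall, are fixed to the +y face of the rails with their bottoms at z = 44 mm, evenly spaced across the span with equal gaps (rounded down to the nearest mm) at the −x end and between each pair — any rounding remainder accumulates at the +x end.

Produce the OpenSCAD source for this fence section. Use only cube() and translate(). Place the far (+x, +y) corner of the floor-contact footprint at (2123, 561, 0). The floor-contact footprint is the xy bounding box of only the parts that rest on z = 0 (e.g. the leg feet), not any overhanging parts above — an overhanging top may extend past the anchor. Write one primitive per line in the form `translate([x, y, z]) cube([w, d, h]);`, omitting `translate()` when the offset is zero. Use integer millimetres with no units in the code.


translate([172, 453, 0]) cube([108, 108, 1778]);
translate([2015, 453, 0]) cube([108, 108, 1778]);
translate([280, 453, 224]) cube([1735, 108, 61]);
translate([280, 453, 1511]) cube([1735, 108, 61]);
translate([391, 561, 44]) cube([92, 17, 1730]);
translate([594, 561, 44]) cube([92, 17, 1730]);
translate([797, 561, 44]) cube([92, 17, 1730]);
translate([1000, 561, 44]) cube([92, 17, 1730]);
translate([1203, 561, 44]) cube([92, 17, 1730]);
translate([1406, 561, 44]) cube([92, 17, 1730]);
translate([1609, 561, 44]) cube([92, 17, 1730]);
translate([1812, 561, 44]) cube([92, 17, 1730]);


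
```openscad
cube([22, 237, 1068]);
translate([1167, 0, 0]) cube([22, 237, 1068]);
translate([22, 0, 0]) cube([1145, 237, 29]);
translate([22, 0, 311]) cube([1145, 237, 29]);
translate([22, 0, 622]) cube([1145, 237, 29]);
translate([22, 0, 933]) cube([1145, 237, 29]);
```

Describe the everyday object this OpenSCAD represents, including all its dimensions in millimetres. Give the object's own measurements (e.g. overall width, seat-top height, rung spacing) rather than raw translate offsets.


An open bookshelf. Two side panels, each 22 mm thick, 237 mm deep and 1068 mm tall, stand 1189 mm apart (outside-to-outside). Between them sit 4 shelves, each 29 mm thick and 237 mm deep, spanning the full gap between the sides. The bottom shelf rests on the floor (its underside at z = 0) and the clear gap between one shelf's top and the next shelf's underside is 282 mm.


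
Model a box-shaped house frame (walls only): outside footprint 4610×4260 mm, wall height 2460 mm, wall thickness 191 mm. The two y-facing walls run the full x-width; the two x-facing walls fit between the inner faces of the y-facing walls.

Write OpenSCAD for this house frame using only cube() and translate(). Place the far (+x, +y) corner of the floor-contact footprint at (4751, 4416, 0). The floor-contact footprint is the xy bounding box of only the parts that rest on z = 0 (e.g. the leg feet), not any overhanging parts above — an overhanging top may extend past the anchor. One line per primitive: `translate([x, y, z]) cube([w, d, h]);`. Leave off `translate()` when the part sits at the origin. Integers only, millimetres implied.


translate([141, 156, 0]) cube([4610, 191, 2460]);
translate([141, 4225, 0]) cube([4610, 191, 2460]);
translate([141, 347, 0]) cube([191, 3878, 2460]);
translate([4560, 347, 0]) cube([191, 3878, 2460]);


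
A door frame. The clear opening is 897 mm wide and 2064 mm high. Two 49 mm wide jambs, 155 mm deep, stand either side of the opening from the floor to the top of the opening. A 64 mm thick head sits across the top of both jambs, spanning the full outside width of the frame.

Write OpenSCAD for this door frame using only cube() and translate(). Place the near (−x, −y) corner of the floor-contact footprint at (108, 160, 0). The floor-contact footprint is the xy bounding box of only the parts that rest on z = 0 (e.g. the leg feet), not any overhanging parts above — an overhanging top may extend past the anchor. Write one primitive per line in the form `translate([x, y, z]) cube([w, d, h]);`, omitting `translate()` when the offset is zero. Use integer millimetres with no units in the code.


translate([108, 160, 0]) cube([49, 155, 2064]);
translate([1054, 160, 0]) cube([49, 155, 2064]);
translate([108, 160, 2064]) cube([995, 155, 64]);


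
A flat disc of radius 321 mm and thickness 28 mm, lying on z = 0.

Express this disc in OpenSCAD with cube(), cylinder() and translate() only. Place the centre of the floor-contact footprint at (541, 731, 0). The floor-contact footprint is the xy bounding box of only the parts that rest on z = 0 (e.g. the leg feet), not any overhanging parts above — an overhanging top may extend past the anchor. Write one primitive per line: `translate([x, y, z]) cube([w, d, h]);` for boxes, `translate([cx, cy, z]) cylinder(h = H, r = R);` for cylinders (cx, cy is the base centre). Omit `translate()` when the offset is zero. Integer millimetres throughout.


translate([541, 731, 0]) cylinder(h = 28, r = 321);


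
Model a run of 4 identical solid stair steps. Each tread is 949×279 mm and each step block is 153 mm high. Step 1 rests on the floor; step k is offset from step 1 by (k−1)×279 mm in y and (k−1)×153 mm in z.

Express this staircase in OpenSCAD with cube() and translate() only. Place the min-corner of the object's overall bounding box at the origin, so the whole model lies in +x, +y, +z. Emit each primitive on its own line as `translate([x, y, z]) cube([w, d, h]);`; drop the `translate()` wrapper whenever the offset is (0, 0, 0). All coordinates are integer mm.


cube([949, 279, 153]);
translate([0, 279, 153]) cube([949, 279, 153]);
translate([0, 558, 306]) cube([949, 279, 153]);
translate([0, 837, 459]) cube([949, 279, 153]);


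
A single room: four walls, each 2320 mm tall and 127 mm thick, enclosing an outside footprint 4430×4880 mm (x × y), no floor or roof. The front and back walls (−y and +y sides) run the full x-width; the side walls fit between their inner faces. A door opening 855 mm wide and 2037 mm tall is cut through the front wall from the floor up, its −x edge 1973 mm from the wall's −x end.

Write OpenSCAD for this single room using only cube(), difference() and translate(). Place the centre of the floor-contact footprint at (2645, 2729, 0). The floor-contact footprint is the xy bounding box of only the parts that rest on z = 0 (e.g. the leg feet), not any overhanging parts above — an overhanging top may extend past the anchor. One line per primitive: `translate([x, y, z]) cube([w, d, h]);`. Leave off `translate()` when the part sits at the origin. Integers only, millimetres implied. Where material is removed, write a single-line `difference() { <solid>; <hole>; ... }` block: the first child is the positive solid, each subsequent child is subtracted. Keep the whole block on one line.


difference() { translate([430, 289, 0]) cube([4430, 127, 2320]); translate([2403, 289, 0]) cube([855, 127, 2037]); }
translate([430, 5042, 0]) cube([4430, 127, 2320]);
translate([430, 416, 0]) cube([127, 4626, 2320]);
translate([4733, 416, 0]) cube([127, 4626, 2320]);


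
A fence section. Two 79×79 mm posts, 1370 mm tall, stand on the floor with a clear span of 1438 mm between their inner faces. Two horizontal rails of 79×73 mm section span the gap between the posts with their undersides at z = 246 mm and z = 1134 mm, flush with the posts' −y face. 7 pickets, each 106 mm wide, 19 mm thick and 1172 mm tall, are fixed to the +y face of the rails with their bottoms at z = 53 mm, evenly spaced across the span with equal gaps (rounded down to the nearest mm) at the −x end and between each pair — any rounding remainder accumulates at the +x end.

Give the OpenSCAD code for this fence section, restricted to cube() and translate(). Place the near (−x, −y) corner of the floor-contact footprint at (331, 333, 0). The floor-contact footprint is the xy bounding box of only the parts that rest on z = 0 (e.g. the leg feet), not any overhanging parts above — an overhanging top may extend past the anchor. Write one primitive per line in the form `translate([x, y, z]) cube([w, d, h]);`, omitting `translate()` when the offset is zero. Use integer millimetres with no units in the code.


translate([331, 333, 0]) cube([79, 79, 1370]);
translate([1848, 333, 0]) cube([79, 79, 1370]);
translate([410, 333, 246]) cube([1438, 79, 73]);
translate([410, 333, 1134]) cube([1438, 79, 73]);
translate([497, 412, 53]) cube([106, 19, 1172]);
translate([690, 412, 53]) cube([106, 19, 1172]);
translate([883, 412, 53]) cube([106, 19, 1172]);
translate([1076, 412, 53]) cube([106, 19, 1172]);
translate([1269, 412, 53]) cube([106, 19, 1172]);
translate([1462, 412, 53]) cube([106, 19, 1172]);
translate([1655, 412, 53]) cube([106, 19, 1172]);


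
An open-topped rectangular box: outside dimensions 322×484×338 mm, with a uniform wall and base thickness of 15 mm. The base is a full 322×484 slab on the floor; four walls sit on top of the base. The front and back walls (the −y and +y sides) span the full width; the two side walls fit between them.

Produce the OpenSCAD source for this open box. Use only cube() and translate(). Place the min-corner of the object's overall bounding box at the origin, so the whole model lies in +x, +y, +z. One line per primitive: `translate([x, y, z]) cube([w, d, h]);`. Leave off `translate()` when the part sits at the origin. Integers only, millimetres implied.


cube([322, 484, 15]);
translate([0, 0, 15]) cube([322, 15, 323]);
translate([0, 469, 15]) cube([322, 15, 323]);
translate([0, 15, 15]) cube([15, 454, 323]);
translate([307, 15, 15]) cube([15, 454, 323]);


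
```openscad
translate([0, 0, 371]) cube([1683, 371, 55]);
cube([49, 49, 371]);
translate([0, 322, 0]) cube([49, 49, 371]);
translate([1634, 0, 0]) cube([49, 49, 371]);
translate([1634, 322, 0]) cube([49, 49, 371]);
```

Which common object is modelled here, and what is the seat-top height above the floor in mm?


A bench. The seat-top height is 426 mm.

A long slab on four corner posts — a bench. The slab sits at z = 371 with thickness 55, so the top is 371 + 55 = 426 mm.


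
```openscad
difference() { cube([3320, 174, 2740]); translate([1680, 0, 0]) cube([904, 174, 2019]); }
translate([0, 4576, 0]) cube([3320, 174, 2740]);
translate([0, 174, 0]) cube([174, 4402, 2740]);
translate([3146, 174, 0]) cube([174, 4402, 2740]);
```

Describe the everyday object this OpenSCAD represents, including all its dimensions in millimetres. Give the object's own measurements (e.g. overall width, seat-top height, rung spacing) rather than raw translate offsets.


A single room: four walls, each 2740 mm tall and 174 mm thick, enclosing an outside footprint 3320×4750 mm (x × y), no floor or roof. The front and back walls (−y and +y sides) run the full x-width; the side walls fit between their inner faces. A door opening 904 mm wide and 2019 mm tall is cut through the front wall from the floor up, its −x edge 1680 mm from the wall's −x end.


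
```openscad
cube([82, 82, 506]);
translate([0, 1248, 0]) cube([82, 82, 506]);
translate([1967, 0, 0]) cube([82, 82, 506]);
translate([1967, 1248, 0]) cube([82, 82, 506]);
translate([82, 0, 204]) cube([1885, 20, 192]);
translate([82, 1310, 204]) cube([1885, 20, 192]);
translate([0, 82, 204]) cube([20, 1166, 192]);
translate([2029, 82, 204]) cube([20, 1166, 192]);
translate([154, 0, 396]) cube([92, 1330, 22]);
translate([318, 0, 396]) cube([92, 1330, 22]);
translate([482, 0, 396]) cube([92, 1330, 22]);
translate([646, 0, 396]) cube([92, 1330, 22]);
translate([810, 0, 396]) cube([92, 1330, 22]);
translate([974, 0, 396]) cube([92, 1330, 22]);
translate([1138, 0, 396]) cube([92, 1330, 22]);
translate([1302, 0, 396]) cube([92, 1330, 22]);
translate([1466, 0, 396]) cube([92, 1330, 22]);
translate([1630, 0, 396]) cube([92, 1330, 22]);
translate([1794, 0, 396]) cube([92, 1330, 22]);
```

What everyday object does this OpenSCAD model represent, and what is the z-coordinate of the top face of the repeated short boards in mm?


A bed frame. The slat-top height is 418 mm.

Four posts, four rails, and a row of slats — a bed frame. Slats sit on the rails at z = 204 + 192 = 396; with slat thickness 22, the top is 418 mm.


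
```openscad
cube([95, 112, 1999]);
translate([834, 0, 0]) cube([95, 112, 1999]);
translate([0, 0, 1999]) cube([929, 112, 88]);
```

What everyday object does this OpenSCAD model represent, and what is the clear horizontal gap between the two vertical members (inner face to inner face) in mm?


A door frame. The clear opening width is 739 mm.

Two 1999 mm tall posts with a header on top — a door frame. The left jamb is 95 mm wide at x = 0; the right jamb starts at x = 834. The clear opening is 834 − 95 = 739 mm.


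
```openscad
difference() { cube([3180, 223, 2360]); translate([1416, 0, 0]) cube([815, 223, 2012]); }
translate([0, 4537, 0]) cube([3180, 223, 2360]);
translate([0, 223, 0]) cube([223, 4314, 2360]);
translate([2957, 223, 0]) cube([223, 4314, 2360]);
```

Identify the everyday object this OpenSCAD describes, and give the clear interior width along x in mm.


A single room. The interior width is 2734 mm.

Four walls enclosing a rectangle with a door in the front wall — a room. Outside width 3180 minus two 223 mm walls gives 2734 mm.


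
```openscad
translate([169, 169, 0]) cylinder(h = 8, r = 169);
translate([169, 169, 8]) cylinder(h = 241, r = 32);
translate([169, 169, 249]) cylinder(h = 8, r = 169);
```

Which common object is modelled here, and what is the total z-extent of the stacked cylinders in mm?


A spool. The overall height is 257 mm.

Three coaxial cylinders, large–small–large — a spool. Two 8 mm flanges and a 241 mm core give 8 + 241 + 8 = 257 mm.


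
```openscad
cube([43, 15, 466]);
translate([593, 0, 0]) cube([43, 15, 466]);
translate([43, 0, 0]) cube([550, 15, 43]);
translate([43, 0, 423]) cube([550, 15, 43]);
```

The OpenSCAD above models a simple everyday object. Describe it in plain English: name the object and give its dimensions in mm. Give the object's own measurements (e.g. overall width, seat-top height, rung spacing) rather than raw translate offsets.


A rectangular picture frame lying in the x–z plane (depth along y). The opening is 550 mm wide (x) by 380 mm tall (z), surrounded by a border 43 mm wide on all four sides. The frame is 15 mm deep and is made of two full-height vertical stiles with two horizontal rails fitted between them.


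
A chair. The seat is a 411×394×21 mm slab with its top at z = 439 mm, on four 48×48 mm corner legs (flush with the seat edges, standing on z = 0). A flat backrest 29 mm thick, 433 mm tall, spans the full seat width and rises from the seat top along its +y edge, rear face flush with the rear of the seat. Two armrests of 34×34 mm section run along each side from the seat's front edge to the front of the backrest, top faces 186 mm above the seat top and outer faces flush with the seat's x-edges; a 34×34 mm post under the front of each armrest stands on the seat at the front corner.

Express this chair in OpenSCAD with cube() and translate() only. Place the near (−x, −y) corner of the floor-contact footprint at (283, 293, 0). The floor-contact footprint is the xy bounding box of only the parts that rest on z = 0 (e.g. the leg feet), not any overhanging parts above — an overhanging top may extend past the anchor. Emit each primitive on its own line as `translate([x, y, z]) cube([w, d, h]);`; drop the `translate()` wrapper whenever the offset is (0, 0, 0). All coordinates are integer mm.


// leg_h = 439 - 21 = 418
// arm post h = 186 - 34 = 152
translate([283, 293, 418]) cube([411, 394, 21]);
translate([283, 293, 0]) cube([48, 48, 418]);
translate([646, 293, 0]) cube([48, 48, 418]);
translate([283, 639, 0]) cube([48, 48, 418]);
translate([646, 639, 0]) cube([48, 48, 418]);
translate([283, 658, 439]) cube([411, 29, 433]);
translate([283, 293, 591]) cube([34, 365, 34]);
translate([660, 293, 591]) cube([34, 365, 34]);
translate([283, 293, 439]) cube([34, 34, 152]);
translate([660, 293, 439]) cube([34, 34, 152]);


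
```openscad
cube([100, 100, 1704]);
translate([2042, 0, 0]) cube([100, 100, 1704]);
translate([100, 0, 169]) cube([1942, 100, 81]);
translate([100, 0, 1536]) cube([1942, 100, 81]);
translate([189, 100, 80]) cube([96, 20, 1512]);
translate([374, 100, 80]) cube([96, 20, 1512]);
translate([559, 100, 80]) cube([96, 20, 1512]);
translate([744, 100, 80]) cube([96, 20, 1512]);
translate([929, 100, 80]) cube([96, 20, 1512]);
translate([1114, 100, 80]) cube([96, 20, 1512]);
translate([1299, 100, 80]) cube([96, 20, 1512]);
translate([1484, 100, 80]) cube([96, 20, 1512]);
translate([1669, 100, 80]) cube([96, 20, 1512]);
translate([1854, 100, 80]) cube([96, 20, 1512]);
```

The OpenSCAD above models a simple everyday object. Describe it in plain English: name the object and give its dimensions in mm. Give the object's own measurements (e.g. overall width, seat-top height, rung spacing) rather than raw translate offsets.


A fence section. Two 100×100 mm posts, 1704 mm tall, stand on the floor with a clear span of 1942 mm between their inner faces. Two horizontal rails of 100×81 mm section span the gap between the posts with their undersides at z = 169 mm and z = 1536 mm, flush with the posts' −y face. 10 pickets, each 96 mm wide, 20 mm thick and 1512 mm tall, are fixed to the +y face of the rails with their bottoms at z = 80 mm, spaced across the span with a 89 mm gap after the −x post and between neighbouring pickets, with 92 mm left before the +x post.


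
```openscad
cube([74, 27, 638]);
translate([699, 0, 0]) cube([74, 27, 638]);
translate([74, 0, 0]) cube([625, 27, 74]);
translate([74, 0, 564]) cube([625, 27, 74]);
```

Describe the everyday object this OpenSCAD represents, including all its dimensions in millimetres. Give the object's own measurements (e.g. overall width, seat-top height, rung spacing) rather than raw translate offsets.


A rectangular picture frame lying in the x–z plane (depth along y). The opening is 625 mm wide (x) by 490 mm tall (z), surrounded by a border 74 mm wide on all four sides. The frame is 27 mm deep and is made of two full-height vertical stiles with two horizontal rails fitted between them.


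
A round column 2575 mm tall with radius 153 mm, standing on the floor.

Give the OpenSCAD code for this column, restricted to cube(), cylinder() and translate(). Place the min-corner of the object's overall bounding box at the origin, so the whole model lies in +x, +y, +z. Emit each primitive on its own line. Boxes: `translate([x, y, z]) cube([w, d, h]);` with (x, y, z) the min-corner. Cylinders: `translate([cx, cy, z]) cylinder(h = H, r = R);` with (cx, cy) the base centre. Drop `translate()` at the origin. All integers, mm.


translate([153, 153, 0]) cylinder(h = 2575, r = 153);


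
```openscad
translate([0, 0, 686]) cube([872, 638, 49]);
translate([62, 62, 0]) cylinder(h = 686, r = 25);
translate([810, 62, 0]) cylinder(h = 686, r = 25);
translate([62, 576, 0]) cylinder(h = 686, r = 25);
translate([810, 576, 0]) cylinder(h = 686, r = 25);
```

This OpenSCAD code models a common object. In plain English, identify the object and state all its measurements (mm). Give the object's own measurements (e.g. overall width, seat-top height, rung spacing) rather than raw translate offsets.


A rectangular dining table. The top is 872×638×49 mm with its upper surface at z = 735 mm. It stands on four round legs of 50 mm diameter, each leg's bounding box inset 37 mm from the nearest pair of top edges, running from the floor to the underside of the top.


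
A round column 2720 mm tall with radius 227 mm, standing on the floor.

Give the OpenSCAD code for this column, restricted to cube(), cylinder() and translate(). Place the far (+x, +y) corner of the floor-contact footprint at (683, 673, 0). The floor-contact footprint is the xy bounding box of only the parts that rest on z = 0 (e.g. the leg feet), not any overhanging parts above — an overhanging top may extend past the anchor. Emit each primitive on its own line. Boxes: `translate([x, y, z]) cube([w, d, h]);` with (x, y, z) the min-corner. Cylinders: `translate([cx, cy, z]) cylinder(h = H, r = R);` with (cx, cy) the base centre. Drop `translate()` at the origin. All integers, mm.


translate([456, 446, 0]) cylinder(h = 2720, r = 227);


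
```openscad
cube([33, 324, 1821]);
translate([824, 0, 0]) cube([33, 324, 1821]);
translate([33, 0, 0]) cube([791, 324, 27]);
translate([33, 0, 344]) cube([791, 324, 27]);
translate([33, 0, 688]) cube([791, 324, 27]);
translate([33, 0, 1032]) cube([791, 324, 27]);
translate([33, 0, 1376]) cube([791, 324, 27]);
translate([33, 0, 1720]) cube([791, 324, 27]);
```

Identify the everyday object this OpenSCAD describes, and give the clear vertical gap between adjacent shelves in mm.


A bookshelf. The clear shelf gap is 317 mm.

Two tall side panels with 6 horizontal boards between them — a bookshelf. The first two shelf undersides are at z = 0 and z = 344; with shelf thickness 27, the clear gap is 344 − 0 − 27 = 317 mm.


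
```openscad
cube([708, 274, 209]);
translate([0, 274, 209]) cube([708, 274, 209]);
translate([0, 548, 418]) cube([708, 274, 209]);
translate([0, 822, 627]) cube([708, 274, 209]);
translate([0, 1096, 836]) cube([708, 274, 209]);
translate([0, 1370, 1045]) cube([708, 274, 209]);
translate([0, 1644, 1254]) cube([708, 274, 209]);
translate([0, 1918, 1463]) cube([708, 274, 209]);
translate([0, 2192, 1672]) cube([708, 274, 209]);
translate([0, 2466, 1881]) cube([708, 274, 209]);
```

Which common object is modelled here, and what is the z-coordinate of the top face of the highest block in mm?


A staircase. The total rise is 2090 mm.

10 identical blocks, each offset up and back from the previous — a staircase. Each step is 209 mm tall and there are 10 of them, so the total rise is 10 × 209 = 2090 mm.


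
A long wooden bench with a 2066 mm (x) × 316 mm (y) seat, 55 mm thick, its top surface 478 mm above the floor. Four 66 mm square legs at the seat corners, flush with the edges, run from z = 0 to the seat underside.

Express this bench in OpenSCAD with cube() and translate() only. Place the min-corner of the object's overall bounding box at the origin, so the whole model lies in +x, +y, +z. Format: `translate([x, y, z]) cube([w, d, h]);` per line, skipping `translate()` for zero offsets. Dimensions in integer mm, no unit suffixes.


translate([0, 0, 423]) cube([2066, 316, 55]);
cube([66, 66, 423]);
translate([0, 250, 0]) cube([66, 66, 423]);
translate([2000, 0, 0]) cube([66, 66, 423]);
translate([2000, 250, 0]) cube([66, 66, 423]);


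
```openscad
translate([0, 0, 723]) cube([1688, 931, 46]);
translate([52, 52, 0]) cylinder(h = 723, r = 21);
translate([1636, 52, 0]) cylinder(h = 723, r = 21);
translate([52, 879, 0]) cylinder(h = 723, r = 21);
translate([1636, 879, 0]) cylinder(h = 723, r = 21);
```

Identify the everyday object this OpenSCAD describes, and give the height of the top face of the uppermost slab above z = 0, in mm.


A table. The table height is 769 mm.

A 1688×931×46 slab sits at z = 723 on four Ø42 mm round legs — a table. The top surface is at 723 + 46 = 769 mm.


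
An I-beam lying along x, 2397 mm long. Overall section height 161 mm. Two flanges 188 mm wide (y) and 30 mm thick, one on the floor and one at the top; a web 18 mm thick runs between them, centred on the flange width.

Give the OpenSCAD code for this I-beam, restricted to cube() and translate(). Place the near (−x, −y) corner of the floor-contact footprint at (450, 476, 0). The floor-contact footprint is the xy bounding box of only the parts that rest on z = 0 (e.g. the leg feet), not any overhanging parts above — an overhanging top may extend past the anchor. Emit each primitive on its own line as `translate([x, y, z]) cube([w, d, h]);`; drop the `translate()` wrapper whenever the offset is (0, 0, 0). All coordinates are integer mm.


translate([450, 476, 0]) cube([2397, 188, 30]);
translate([450, 561, 30]) cube([2397, 18, 101]);
translate([450, 476, 131]) cube([2397, 188, 30]);


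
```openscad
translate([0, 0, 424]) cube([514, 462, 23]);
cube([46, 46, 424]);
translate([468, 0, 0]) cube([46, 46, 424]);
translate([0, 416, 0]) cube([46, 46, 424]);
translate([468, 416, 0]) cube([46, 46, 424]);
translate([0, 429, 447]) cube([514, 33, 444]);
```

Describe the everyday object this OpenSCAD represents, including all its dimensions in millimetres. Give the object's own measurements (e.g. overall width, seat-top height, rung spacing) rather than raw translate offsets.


A chair. The seat is a 514×462×23 mm slab with its top at z = 447 mm, on four 46×46 mm corner legs (flush with the seat edges, standing on z = 0). A flat backrest 33 mm thick, 444 mm tall, spans the full seat width and rises from the seat top along its +y edge, rear face flush with the rear of the seat.


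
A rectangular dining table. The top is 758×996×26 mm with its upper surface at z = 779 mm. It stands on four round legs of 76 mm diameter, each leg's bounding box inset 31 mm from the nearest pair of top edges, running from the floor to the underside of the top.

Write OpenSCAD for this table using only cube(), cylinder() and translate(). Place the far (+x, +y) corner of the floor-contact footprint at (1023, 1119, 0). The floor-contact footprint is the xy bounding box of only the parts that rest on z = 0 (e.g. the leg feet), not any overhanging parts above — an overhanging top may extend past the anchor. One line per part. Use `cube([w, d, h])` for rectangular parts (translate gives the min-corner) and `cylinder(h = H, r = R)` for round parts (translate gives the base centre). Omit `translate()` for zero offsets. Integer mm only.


translate([296, 154, 753]) cube([758, 996, 26]);
translate([365, 223, 0]) cylinder(h = 753, r = 38);
translate([985, 223, 0]) cylinder(h = 753, r = 38);
translate([365, 1081, 0]) cylinder(h = 753, r = 38);
translate([985, 1081, 0]) cylinder(h = 753, r = 38);


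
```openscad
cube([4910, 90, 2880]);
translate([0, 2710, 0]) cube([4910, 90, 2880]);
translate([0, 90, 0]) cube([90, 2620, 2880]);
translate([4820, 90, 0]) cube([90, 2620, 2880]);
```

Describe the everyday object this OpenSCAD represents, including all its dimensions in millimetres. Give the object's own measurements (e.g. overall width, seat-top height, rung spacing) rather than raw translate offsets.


The wall frame of a small rectangular building: four walls, each 2880 mm tall and 90 mm thick, enclosing a footprint 4910 mm (x) by 2800 mm (y) outside-to-outside, with no floor or roof. The front and back walls (the −y and +y sides) span the full width; the two side walls fit between them.


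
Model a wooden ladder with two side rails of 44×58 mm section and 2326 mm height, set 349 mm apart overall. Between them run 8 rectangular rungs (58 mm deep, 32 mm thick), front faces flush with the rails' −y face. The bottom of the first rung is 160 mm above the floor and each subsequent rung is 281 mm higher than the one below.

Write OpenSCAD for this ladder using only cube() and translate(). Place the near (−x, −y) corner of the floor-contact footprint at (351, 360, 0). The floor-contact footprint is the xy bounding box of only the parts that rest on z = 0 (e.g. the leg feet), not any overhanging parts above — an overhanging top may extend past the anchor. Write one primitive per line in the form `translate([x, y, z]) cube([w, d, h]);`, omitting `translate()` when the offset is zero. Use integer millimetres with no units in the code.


translate([351, 360, 0]) cube([44, 58, 2326]);
translate([656, 360, 0]) cube([44, 58, 2326]);
translate([395, 360, 160]) cube([261, 58, 32]);
translate([395, 360, 441]) cube([261, 58, 32]);
translate([395, 360, 722]) cube([261, 58, 32]);
translate([395, 360, 1003]) cube([261, 58, 32]);
translate([395, 360, 1284]) cube([261, 58, 32]);
translate([395, 360, 1565]) cube([261, 58, 32]);
translate([395, 360, 1846]) cube([261, 58, 32]);
translate([395, 360, 2127]) cube([261, 58, 32]);


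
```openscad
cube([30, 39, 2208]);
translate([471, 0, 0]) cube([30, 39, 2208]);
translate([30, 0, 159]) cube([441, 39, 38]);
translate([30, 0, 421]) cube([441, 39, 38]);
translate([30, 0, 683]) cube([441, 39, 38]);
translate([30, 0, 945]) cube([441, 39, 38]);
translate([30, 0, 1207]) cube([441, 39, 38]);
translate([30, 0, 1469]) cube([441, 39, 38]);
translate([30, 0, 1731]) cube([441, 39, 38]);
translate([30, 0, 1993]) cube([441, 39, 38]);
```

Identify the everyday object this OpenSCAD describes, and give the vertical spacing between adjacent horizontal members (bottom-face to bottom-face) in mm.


A ladder. The rung spacing is 262 mm.

Two tall 30×39 posts with 8 short bars between them — a ladder. Adjacent rungs sit at z = 159 and z = 421, so the spacing is 421 − 159 = 262 mm.


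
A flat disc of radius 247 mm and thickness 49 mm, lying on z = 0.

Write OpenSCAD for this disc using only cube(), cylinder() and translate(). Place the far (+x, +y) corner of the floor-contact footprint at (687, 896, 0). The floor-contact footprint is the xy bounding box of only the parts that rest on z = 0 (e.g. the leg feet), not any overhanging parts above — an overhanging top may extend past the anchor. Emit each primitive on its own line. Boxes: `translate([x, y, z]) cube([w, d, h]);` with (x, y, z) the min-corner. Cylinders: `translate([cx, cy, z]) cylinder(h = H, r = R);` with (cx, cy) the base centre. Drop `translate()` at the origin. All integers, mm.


translate([440, 649, 0]) cylinder(h = 49, r = 247);


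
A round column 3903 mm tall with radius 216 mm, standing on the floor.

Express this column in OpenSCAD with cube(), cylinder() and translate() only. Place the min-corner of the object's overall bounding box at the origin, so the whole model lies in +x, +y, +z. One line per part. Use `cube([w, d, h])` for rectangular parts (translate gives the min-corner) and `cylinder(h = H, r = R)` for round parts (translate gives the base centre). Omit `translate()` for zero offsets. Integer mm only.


translate([216, 216, 0]) cylinder(h = 3903, r = 216);


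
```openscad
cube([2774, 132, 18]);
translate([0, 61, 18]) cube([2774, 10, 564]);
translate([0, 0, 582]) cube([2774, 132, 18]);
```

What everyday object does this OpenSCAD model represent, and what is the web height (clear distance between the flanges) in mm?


An I-beam. The web height is 564 mm.

Two wide flanges with a thin centred web — an I-beam. Overall 600 mm minus two 18 mm flanges gives a web of 600 − 2·18 = 564 mm.


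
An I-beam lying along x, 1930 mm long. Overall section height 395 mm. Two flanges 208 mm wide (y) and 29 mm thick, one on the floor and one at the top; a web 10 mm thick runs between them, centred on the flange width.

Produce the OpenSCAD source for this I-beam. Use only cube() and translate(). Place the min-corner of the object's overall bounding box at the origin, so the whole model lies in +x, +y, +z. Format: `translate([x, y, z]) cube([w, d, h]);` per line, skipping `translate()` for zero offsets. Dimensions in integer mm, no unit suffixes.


cube([1930, 208, 29]);
translate([0, 99, 29]) cube([1930, 10, 337]);
translate([0, 0, 366]) cube([1930, 208, 29]);


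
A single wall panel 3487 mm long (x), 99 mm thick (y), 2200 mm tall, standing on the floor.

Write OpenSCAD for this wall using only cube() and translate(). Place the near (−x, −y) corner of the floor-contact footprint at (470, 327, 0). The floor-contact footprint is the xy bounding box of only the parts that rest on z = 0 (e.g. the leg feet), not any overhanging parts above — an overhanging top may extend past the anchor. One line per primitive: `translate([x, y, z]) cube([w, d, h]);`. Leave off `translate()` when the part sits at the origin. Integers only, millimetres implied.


translate([470, 327, 0]) cube([3487, 99, 2200]);


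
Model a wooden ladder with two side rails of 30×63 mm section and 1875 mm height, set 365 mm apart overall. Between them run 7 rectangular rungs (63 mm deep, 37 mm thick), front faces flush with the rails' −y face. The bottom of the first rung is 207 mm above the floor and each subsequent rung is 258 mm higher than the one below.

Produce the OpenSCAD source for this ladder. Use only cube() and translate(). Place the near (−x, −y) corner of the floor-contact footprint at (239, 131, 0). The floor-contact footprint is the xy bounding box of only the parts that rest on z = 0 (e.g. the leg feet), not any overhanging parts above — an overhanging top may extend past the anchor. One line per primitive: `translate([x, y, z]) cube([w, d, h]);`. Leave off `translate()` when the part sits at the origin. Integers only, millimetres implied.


// rung span = 365 - 2*30 = 305
// rung[k] z = 207 + k*258
translate([239, 131, 0]) cube([30, 63, 1875]);
translate([574, 131, 0]) cube([30, 63, 1875]);
translate([269, 131, 207]) cube([305, 63, 37]);
translate([269, 131, 465]) cube([305, 63, 37]);
translate([269, 131, 723]) cube([305, 63, 37]);
translate([269, 131, 981]) cube([305, 63, 37]);
translate([269, 131, 1239]) cube([305, 63, 37]);
translate([269, 131, 1497]) cube([305, 63, 37]);
translate([269, 131, 1755]) cube([305, 63, 37]);
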